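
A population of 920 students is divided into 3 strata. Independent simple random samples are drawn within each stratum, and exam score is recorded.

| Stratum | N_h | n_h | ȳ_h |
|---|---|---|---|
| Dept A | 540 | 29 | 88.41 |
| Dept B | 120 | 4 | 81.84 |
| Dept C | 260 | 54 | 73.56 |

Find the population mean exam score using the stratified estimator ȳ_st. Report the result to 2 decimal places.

N = Σ N_h = 920. Stratum weights W_h = N_h/N.
ȳ_st = (540·88.41 + 120·81.84 + 260·73.56) / 920 = 83.3563

ȳ_st ≈ 83.36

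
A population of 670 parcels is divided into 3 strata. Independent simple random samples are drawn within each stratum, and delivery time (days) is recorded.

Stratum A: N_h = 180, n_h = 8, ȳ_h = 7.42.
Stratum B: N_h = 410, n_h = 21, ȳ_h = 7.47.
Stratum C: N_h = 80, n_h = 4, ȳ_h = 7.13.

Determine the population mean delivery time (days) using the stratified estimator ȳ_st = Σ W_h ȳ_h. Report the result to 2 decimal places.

ȳ_st ≈ 7.42

N = Σ N_h = 670. Stratum weights W_h = N_h/N.
ȳ_st = (180·7.42 + 410·7.47 + 80·7.13) / 670 = 7.4160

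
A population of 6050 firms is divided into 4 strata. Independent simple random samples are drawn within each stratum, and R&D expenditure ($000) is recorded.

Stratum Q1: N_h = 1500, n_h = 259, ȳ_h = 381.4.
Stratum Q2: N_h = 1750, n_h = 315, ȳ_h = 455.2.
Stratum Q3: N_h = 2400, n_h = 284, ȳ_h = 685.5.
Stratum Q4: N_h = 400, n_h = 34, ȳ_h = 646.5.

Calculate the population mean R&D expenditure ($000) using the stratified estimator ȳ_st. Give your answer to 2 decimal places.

ȳ_st ≈ 540.91

N = Σ N_h = 6050. Stratum weights W_h = N_h/N.
ȳ_st = (1500·381.4 + 1750·455.2 + 2400·685.5 + 400·646.5) / 6050 = 540.9091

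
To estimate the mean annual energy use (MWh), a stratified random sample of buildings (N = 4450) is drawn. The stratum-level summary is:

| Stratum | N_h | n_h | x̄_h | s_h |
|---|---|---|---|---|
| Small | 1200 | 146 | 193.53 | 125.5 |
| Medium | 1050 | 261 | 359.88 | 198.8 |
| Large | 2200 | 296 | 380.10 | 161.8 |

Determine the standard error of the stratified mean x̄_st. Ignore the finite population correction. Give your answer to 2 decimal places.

SE(x̄_st) ≈ 6.16

V̂(x̄_st) = Σ W_h² s_h²/n_h, with W_h = N_h/N and N = 4450:
  stratum Small: (1200/4450)²·125.5²/146 = 7.84471
  stratum Medium: (1050/4450)²·198.8²/261 = 8.43045
  stratum Large: (2200/4450)²·161.8²/296 = 21.6168
V̂(x̄_st) = 37.8919
SE(x̄_st) = √37.8919 = 6.15564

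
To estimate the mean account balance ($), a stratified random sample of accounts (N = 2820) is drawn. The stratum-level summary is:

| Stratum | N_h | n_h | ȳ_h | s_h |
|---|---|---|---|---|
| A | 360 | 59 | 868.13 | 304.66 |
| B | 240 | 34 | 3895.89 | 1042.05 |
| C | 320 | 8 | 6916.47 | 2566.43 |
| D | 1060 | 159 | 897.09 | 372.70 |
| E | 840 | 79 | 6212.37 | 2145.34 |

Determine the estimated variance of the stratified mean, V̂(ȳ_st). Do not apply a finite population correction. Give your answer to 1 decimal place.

V̂(ȳ_st) = Σ W_h² s_h²/n_h, with W_h = N_h/N and N = 2820:
  stratum A: (360/2820)²·304.66²/59 = 25.6381
  stratum B: (240/2820)²·1042.05²/34 = 231.325
  stratum C: (320/2820)²·2566.43²/8 = 10601.6
  stratum D: (1060/2820)²·372.70²/159 = 123.434
  stratum E: (840/2820)²·2145.34²/79 = 5169.23
V̂(ȳ_st) = 16151.2

V̂(ȳ_st) ≈ 16151.2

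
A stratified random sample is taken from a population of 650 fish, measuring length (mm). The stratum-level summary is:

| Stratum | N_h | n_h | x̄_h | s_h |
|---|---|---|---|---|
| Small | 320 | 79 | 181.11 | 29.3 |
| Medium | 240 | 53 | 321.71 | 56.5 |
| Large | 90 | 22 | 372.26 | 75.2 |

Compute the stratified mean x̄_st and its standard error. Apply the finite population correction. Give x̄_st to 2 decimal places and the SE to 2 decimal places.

x̄_st ≈ 259.49, SE ≈ 3.48

x̄_st = Σ W_h x̄_h = (320·181.11 + 240·321.71 + 90·372.26)/650 = 259.49077
V̂(x̄_st) = Σ W_h² (1 − n_h/N_h) s_h²/n_h, with W_h = N_h/N and N = 650:
  stratum Small: (320/650)²·(1 − 79/320)·29.3²/79 = 1.98357
  stratum Medium: (240/650)²·(1 − 53/240)·56.5²/53 = 6.39804
  stratum Large: (90/650)²·(1 − 22/90)·75.2²/22 = 3.72338
V̂(x̄_st) = 12.105
SE(x̄_st) = √12.105 = 3.47922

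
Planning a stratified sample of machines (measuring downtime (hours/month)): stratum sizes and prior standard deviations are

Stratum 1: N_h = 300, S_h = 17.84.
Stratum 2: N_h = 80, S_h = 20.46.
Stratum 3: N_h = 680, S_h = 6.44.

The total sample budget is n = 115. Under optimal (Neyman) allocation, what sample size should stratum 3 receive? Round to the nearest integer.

44

Neyman allocation: n_h = n · N_h S_h / Σ N_i S_i, with n = 115.
  stratum 1: N_h·S_h = 300·17.84 = 5352.00
  stratum 2: N_h·S_h = 80·20.46 = 1636.80
  stratum 3: N_h·S_h = 680·6.44 = 4379.20
Σ N_h S_h = 11368.00
n for stratum 3 = 115·4379.20/11368.00 = 44.300 → 44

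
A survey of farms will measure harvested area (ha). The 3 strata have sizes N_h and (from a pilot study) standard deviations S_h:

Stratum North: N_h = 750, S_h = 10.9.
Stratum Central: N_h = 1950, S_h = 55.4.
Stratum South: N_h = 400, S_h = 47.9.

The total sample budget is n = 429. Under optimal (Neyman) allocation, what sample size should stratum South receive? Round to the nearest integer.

61

Neyman allocation: n_h = n · N_h S_h / Σ N_i S_i, with n = 429.
  stratum North: N_h·S_h = 750·10.9 = 8175.00
  stratum Central: N_h·S_h = 1950·55.4 = 108030.00
  stratum South: N_h·S_h = 400·47.9 = 19160.00
Σ N_h S_h = 135365.00
n for stratum South = 429·19160.00/135365.00 = 60.722 → 61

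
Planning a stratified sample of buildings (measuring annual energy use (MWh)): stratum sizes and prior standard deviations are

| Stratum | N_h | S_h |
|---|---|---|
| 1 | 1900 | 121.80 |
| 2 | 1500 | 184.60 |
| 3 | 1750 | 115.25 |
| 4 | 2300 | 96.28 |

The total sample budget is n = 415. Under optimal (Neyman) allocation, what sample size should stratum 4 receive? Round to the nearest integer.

99

Neyman allocation: n_h = n · N_h S_h / Σ N_i S_i, with n = 415.
  stratum 1: N_h·S_h = 1900·121.80 = 231420.00
  stratum 2: N_h·S_h = 1500·184.60 = 276900.00
  stratum 3: N_h·S_h = 1750·115.25 = 201687.50
  stratum 4: N_h·S_h = 2300·96.28 = 221444.00
Σ N_h S_h = 931451.50
n for stratum 4 = 415·221444.00/931451.50 = 98.662 → 99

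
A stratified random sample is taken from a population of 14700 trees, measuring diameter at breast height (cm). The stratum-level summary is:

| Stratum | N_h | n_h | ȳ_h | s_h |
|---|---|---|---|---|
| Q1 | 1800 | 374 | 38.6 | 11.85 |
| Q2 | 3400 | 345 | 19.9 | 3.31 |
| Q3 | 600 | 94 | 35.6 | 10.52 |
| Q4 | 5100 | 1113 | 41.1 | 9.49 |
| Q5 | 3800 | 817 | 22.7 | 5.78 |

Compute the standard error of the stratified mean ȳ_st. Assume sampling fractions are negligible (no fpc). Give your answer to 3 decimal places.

V̂(ȳ_st) = Σ W_h² s_h²/n_h, with W_h = N_h/N and N = 14700:
  stratum Q1: (1800/14700)²·11.85²/374 = 0.00562957
  stratum Q2: (3400/14700)²·3.31²/345 = 0.00169887
  stratum Q3: (600/14700)²·10.52²/94 = 0.00196142
  stratum Q4: (5100/14700)²·9.49²/1113 = 0.00973964
  stratum Q5: (3800/14700)²·5.78²/817 = 0.00273254
V̂(ȳ_st) = 0.021762
SE(ȳ_st) = √0.021762 = 0.14752

SE(ȳ_st) ≈ 0.148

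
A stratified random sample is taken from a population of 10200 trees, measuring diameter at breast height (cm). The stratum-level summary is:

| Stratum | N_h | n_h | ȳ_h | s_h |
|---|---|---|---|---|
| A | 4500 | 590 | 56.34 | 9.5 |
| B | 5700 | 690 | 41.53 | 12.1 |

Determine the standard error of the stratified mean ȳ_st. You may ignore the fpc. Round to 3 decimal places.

SE(ȳ_st) ≈ 0.310

V̂(ȳ_st) = Σ W_h² s_h²/n_h, with W_h = N_h/N and N = 10200:
  stratum A: (4500/10200)²·9.5²/590 = 0.0297728
  stratum B: (5700/10200)²·12.1²/690 = 0.066263
V̂(ȳ_st) = 0.0960358
SE(ȳ_st) = √0.0960358 = 0.309896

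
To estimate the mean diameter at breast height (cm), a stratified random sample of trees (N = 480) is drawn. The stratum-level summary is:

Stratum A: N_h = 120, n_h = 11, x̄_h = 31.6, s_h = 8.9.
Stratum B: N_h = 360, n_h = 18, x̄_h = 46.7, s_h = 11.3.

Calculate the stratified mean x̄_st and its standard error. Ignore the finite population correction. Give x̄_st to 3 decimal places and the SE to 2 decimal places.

x̄_st = Σ W_h x̄_h = (120·31.6 + 360·46.7)/480 = 42.92500
V̂(x̄_st) = Σ W_h² s_h²/n_h, with W_h = N_h/N and N = 480:
  stratum A: (120/480)²·8.9²/11 = 0.450057
  stratum B: (360/480)²·11.3²/18 = 3.99031
V̂(x̄_st) = 4.44037
SE(x̄_st) = √4.44037 = 2.10722

x̄_st ≈ 42.925, SE ≈ 2.11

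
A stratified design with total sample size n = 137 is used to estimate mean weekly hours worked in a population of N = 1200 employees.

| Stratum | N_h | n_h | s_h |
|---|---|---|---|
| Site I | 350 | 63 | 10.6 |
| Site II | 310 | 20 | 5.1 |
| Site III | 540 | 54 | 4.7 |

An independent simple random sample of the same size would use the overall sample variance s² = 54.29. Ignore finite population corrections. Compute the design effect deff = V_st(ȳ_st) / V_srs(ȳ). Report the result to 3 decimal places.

deff ≈ 0.811

V̂(ȳ_st) = Σ W_h² s_h²/n_h, with W_h = N_h/N and N = 1200:
  stratum Site I: (350/1200)²·10.6²/63 = 0.151721
  stratum Site II: (310/1200)²·5.1²/20 = 0.0867903
  stratum Site III: (540/1200)²·4.7²/54 = 0.0828375
V_st = 0.321348
V_srs = s²/n = 54.29/137 = 0.396277
deff = V_st / V_srs = 0.321348/0.396277 = 0.8109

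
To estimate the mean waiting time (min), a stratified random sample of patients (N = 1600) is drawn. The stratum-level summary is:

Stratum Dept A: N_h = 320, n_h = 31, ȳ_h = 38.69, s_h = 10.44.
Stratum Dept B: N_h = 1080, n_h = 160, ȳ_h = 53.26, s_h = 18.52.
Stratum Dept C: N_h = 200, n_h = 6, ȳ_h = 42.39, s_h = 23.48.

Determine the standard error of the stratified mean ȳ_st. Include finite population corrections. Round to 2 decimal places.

V̂(ȳ_st) = Σ W_h² (1 − n_h/N_h) s_h²/n_h, with W_h = N_h/N and N = 1600:
  stratum Dept A: (320/1600)²·(1 − 31/320)·10.44²/31 = 0.127013
  stratum Dept B: (1080/1600)²·(1 − 160/1080)·18.52²/160 = 0.83202
  stratum Dept C: (200/1600)²·(1 − 6/200)·23.48²/6 = 1.39263
V̂(ȳ_st) = 2.35167
SE(ȳ_st) = √2.35167 = 1.53351

SE(ȳ_st) ≈ 1.53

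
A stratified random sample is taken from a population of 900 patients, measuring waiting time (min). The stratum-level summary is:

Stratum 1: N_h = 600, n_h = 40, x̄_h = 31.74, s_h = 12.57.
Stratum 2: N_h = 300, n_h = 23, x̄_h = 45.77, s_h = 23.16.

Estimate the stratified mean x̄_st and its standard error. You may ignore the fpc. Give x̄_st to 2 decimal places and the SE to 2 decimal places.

x̄_st ≈ 36.42, SE ≈ 2.08

x̄_st = Σ W_h x̄_h = (600·31.74 + 300·45.77)/900 = 36.41667
V̂(x̄_st) = Σ W_h² s_h²/n_h, with W_h = N_h/N and N = 900:
  stratum 1: (600/900)²·12.57²/40 = 1.75561
  stratum 2: (300/900)²·23.16²/23 = 2.59123
V̂(x̄_st) = 4.34684
SE(x̄_st) = √4.34684 = 2.08491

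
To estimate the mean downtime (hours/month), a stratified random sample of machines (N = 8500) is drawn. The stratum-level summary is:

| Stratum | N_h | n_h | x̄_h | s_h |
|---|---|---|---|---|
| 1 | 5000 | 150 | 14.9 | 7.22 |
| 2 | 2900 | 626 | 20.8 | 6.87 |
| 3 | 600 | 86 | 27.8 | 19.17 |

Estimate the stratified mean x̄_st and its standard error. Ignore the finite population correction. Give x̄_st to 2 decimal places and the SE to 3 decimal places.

x̄_st = Σ W_h x̄_h = (5000·14.9 + 2900·20.8 + 600·27.8)/8500 = 17.82353
V̂(x̄_st) = Σ W_h² s_h²/n_h, with W_h = N_h/N and N = 8500:
  stratum 1: (5000/8500)²·7.22²/150 = 0.12025
  stratum 2: (2900/8500)²·6.87²/626 = 0.00877601
  stratum 3: (600/8500)²·19.17²/86 = 0.0212917
V̂(x̄_st) = 0.150318
SE(x̄_st) = √0.150318 = 0.387708

x̄_st ≈ 17.82, SE ≈ 0.388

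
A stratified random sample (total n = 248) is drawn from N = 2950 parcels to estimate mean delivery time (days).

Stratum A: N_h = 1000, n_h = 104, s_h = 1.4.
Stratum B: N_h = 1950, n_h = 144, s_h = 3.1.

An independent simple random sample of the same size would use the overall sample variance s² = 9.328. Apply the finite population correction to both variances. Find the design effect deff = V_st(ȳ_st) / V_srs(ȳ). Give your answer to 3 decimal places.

V̂(ȳ_st) = Σ W_h² (1 − n_h/N_h) s_h²/n_h, with W_h = N_h/N and N = 2950:
  stratum A: (1000/2950)²·(1 − 104/1000)·1.4²/104 = 0.00194038
  stratum B: (1950/2950)²·(1 − 144/1950)·3.1²/144 = 0.0270066
V_st = 0.0289469
V_srs = (1 − 248/2950)·9.328/248 = 0.0344509
deff = V_st / V_srs = 0.0289469/0.0344509 = 0.8402

deff ≈ 0.840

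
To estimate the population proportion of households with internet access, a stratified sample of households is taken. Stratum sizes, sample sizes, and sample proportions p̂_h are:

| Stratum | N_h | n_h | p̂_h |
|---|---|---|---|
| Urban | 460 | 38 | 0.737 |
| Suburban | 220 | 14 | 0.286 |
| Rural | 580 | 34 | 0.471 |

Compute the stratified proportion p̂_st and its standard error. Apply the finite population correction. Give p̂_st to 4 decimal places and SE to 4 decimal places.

p̂_st ≈ 0.5358, SE ≈ 0.0509

N = 1260; stratum weights W_h = N_h/N.
p̂_st = Σ W_h p̂_h = (460·0.737 + 220·0.286 + 580·0.471)/1260 = 0.53581
V̂(p̂_st) = Σ W_h² (1 − n_h/N_h) p̂_h(1−p̂_h)/(n_h−1):
  stratum Urban: (460/1260)²·(1 − 38/460)·0.737·0.263/37 = 0.000640547
  stratum Suburban: (220/1260)²·(1 − 14/220)·0.286·0.714/13 = 0.000448404
  stratum Rural: (580/1260)²·(1 − 34/580)·0.471·0.529/33 = 0.00150606
V̂(p̂_st) = 0.00259501; SE = √V̂ = 0.0509412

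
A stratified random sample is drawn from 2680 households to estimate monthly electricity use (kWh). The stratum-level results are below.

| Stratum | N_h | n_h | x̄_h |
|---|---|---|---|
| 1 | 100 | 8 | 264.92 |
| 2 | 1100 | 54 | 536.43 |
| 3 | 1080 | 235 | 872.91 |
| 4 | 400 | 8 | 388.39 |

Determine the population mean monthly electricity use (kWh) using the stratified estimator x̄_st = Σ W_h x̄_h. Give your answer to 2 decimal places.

x̄_st ≈ 639.80

N = Σ N_h = 2680. Stratum weights W_h = N_h/N.
x̄_st = (100·264.92 + 1100·536.43 + 1080·872.91 + 400·388.39) / 2680 = 639.7999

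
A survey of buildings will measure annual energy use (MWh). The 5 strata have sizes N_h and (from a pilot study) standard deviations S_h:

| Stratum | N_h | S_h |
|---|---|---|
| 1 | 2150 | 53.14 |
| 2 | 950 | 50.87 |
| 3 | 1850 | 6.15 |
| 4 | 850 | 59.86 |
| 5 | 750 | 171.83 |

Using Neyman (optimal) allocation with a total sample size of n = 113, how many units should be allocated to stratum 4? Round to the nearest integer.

Neyman allocation: n_h = n · N_h S_h / Σ N_i S_i, with n = 113.
  stratum 1: N_h·S_h = 2150·53.14 = 114251.00
  stratum 2: N_h·S_h = 950·50.87 = 48326.50
  stratum 3: N_h·S_h = 1850·6.15 = 11377.50
  stratum 4: N_h·S_h = 850·59.86 = 50881.00
  stratum 5: N_h·S_h = 750·171.83 = 128872.50
Σ N_h S_h = 353708.50
n for stratum 4 = 113·50881.00/353708.50 = 16.255 → 16

16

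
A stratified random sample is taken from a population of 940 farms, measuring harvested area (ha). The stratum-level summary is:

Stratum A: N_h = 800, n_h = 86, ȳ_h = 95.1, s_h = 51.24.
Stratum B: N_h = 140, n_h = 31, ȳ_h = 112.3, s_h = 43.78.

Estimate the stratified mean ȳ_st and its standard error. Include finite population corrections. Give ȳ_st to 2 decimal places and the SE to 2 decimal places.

ȳ_st = Σ W_h ȳ_h = (800·95.1 + 140·112.3)/940 = 97.66170
V̂(ȳ_st) = Σ W_h² (1 − n_h/N_h) s_h²/n_h, with W_h = N_h/N and N = 940:
  stratum A: (800/940)²·(1 − 86/800)·51.24²/86 = 19.7357
  stratum B: (140/940)²·(1 − 31/140)·43.78²/31 = 1.0678
V̂(ȳ_st) = 20.8035
SE(ȳ_st) = √20.8035 = 4.56108

ȳ_st ≈ 97.66, SE ≈ 4.56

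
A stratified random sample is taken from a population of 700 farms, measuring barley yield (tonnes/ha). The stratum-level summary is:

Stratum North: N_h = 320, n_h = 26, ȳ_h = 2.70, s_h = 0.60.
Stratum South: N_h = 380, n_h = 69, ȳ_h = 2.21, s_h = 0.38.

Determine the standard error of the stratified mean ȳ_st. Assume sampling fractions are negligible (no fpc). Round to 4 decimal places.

SE(ȳ_st) ≈ 0.0592

V̂(ȳ_st) = Σ W_h² s_h²/n_h, with W_h = N_h/N and N = 700:
  stratum North: (320/700)²·0.60²/26 = 0.00289356
  stratum South: (380/700)²·0.38²/69 = 0.000616722
V̂(ȳ_st) = 0.00351029
SE(ȳ_st) = √0.00351029 = 0.0592477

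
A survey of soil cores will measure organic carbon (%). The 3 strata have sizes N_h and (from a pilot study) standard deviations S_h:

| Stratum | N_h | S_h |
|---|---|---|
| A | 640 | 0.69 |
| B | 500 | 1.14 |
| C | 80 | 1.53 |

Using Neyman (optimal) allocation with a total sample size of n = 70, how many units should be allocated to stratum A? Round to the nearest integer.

27

Neyman allocation: n_h = n · N_h S_h / Σ N_i S_i, with n = 70.
  stratum A: N_h·S_h = 640·0.69 = 441.60
  stratum B: N_h·S_h = 500·1.14 = 570.00
  stratum C: N_h·S_h = 80·1.53 = 122.40
Σ N_h S_h = 1134.00
n for stratum A = 70·441.60/1134.00 = 27.259 → 27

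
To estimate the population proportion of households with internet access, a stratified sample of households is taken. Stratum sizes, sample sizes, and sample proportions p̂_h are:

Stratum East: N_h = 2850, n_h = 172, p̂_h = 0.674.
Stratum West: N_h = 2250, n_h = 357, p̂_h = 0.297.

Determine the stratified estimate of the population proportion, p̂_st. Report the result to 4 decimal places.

N = 5100; stratum weights W_h = N_h/N.
p̂_st = Σ W_h p̂_h = (2850·0.674 + 2250·0.297)/5100 = 0.50768

p̂_st ≈ 0.5077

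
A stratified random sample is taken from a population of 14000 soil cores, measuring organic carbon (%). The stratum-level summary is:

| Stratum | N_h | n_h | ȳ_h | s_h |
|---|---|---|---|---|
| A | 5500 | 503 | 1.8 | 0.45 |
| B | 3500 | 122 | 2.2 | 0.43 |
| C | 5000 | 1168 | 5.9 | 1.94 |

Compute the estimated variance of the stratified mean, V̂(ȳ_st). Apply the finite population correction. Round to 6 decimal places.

V̂(ȳ_st) = Σ W_h² (1 − n_h/N_h) s_h²/n_h, with W_h = N_h/N and N = 14000:
  stratum A: (5500/14000)²·(1 − 503/5500)·0.45²/503 = 5.64512e-05
  stratum B: (3500/14000)²·(1 − 122/3500)·0.43²/122 = 9.14216e-05
  stratum C: (5000/14000)²·(1 − 1168/5000)·1.94²/1168 = 0.000314992
V̂(ȳ_st) = 0.000462865

V̂(ȳ_st) ≈ 0.000463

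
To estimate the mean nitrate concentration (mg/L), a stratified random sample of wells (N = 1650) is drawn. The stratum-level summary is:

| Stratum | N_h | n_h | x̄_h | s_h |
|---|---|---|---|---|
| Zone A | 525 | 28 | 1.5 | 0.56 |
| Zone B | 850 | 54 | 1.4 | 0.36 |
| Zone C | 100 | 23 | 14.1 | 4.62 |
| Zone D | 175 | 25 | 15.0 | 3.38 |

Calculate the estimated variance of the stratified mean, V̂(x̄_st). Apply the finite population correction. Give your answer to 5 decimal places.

V̂(x̄_st) ≈ 0.00870

V̂(x̄_st) = Σ W_h² (1 − n_h/N_h) s_h²/n_h, with W_h = N_h/N and N = 1650:
  stratum Zone A: (525/1650)²·(1 − 28/525)·0.56²/28 = 0.00107341
  stratum Zone B: (850/1650)²·(1 − 54/850)·0.36²/54 = 0.000596452
  stratum Zone C: (100/1650)²·(1 − 23/100)·4.62²/23 = 0.0026247
  stratum Zone D: (175/1650)²·(1 − 25/175)·3.38²/25 = 0.0044061
V̂(x̄_st) = 0.00870066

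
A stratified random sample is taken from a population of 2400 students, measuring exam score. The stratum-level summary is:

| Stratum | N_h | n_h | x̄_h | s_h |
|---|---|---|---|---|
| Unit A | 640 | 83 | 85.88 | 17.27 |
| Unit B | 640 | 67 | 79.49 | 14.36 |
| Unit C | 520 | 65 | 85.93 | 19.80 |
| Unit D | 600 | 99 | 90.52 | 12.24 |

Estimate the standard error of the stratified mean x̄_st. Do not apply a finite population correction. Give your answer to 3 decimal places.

SE(x̄_st) ≈ 0.923

V̂(x̄_st) = Σ W_h² s_h²/n_h, with W_h = N_h/N and N = 2400:
  stratum Unit A: (640/2400)²·17.27²/83 = 0.255531
  stratum Unit B: (640/2400)²·14.36²/67 = 0.218863
  stratum Unit C: (520/2400)²·19.80²/65 = 0.28314
  stratum Unit D: (600/2400)²·12.24²/99 = 0.0945818
V̂(x̄_st) = 0.852116
SE(x̄_st) = √0.852116 = 0.923101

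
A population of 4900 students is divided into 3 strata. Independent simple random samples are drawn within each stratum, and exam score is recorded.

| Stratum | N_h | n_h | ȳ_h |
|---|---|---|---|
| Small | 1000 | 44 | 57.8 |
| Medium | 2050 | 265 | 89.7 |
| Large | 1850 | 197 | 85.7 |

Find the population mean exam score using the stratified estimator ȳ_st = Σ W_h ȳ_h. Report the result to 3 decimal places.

N = Σ N_h = 4900. Stratum weights W_h = N_h/N.
ȳ_st = (1000·57.8 + 2050·89.7 + 1850·85.7) / 4900 = 81.67959

ȳ_st ≈ 81.680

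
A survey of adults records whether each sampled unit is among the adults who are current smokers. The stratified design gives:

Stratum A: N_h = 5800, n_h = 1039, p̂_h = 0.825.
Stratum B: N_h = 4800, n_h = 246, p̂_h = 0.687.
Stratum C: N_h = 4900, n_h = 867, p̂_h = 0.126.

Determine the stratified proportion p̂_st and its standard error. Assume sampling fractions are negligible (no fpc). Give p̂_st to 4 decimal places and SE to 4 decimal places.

N = 15500; stratum weights W_h = N_h/N.
p̂_st = Σ W_h p̂_h = (5800·0.825 + 4800·0.687 + 4900·0.126)/15500 = 0.56129
V̂(p̂_st) = Σ W_h² p̂_h(1−p̂_h)/(n_h−1):
  stratum A: (5800/15500)²·0.825·0.175/1038 = 1.94754e-05
  stratum B: (4800/15500)²·0.687·0.313/245 = 8.41694e-05
  stratum C: (4900/15500)²·0.126·0.874/866 = 1.27085e-05
V̂(p̂_st) = 0.000116353; SE = √V̂ = 0.0107867

p̂_st ≈ 0.5613, SE ≈ 0.0108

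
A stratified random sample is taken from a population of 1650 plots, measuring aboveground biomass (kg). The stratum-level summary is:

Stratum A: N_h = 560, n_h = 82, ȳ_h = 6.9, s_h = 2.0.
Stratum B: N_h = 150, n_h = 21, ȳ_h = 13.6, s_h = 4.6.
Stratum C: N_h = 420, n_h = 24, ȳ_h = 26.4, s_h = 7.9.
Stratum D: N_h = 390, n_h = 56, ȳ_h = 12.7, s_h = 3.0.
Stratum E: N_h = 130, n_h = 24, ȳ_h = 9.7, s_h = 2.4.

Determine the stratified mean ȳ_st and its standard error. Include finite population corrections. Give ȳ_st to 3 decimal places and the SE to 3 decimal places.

ȳ_st = Σ W_h ȳ_h = (560·6.9 + 150·13.6 + 420·26.4 + 390·12.7 + 130·9.7)/1650 = 14.06424
V̂(ȳ_st) = Σ W_h² (1 − n_h/N_h) s_h²/n_h, with W_h = N_h/N and N = 1650:
  stratum A: (560/1650)²·(1 − 82/560)·2.0²/82 = 0.00479617
  stratum B: (150/1650)²·(1 − 21/150)·4.6²/21 = 0.00716159
  stratum C: (420/1650)²·(1 − 24/420)·7.9²/24 = 0.158862
  stratum D: (390/1650)²·(1 − 56/390)·3.0²/56 = 0.00768949
  stratum E: (130/1650)²·(1 − 24/130)·2.4²/24 = 0.00121477
V̂(ȳ_st) = 0.179724
SE(ȳ_st) = √0.179724 = 0.423938

ȳ_st ≈ 14.064, SE ≈ 0.424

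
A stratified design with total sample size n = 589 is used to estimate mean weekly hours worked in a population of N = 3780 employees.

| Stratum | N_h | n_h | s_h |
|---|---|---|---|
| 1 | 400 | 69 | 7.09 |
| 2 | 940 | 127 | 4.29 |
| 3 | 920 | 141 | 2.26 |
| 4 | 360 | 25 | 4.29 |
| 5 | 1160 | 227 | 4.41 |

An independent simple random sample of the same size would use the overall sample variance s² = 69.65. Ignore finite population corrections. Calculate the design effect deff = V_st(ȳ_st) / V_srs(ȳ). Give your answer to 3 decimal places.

deff ≈ 0.288

V̂(ȳ_st) = Σ W_h² s_h²/n_h, with W_h = N_h/N and N = 3780:
  stratum 1: (400/3780)²·7.09²/69 = 0.00815793
  stratum 2: (940/3780)²·4.29²/127 = 0.00896155
  stratum 3: (920/3780)²·2.26²/141 = 0.0021458
  stratum 4: (360/3780)²·4.29²/25 = 0.00667722
  stratum 5: (1160/3780)²·4.41²/227 = 0.00806833
V_st = 0.0340108
V_srs = s²/n = 69.65/589 = 0.118251
deff = V_st / V_srs = 0.0340108/0.118251 = 0.2876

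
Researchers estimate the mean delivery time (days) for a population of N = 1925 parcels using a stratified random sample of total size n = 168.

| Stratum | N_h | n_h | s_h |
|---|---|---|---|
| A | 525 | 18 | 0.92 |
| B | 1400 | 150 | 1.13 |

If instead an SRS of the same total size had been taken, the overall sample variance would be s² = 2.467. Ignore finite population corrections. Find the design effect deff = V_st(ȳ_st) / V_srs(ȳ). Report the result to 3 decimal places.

deff ≈ 0.545

V̂(ȳ_st) = Σ W_h² s_h²/n_h, with W_h = N_h/N and N = 1925:
  stratum A: (525/1925)²·0.92²/18 = 0.00349752
  stratum B: (1400/1925)²·1.13²/150 = 0.00450257
V_st = 0.00800009
V_srs = s²/n = 2.467/168 = 0.0146845
deff = V_st / V_srs = 0.00800009/0.0146845 = 0.5448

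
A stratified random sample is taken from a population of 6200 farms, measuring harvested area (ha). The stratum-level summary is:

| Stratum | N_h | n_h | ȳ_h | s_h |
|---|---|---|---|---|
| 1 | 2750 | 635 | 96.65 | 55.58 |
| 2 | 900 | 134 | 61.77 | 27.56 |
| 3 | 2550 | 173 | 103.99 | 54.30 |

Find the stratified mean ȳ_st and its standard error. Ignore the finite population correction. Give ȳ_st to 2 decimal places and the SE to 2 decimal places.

ȳ_st = Σ W_h ȳ_h = (2750·96.65 + 900·61.77 + 2550·103.99)/6200 = 94.60565
V̂(ȳ_st) = Σ W_h² s_h²/n_h, with W_h = N_h/N and N = 6200:
  stratum 1: (2750/6200)²·55.58²/635 = 0.957074
  stratum 2: (900/6200)²·27.56²/134 = 0.119442
  stratum 3: (2550/6200)²·54.30²/173 = 2.88304
V̂(ȳ_st) = 3.95955
SE(ȳ_st) = √3.95955 = 1.98986

ȳ_st ≈ 94.61, SE ≈ 1.99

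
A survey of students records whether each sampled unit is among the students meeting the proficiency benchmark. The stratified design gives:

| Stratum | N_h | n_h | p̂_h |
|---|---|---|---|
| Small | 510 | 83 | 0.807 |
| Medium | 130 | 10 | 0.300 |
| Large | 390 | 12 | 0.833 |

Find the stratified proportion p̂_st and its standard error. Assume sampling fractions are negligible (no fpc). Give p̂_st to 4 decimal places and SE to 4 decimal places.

p̂_st ≈ 0.7529, SE ≈ 0.0515

N = 1030; stratum weights W_h = N_h/N.
p̂_st = Σ W_h p̂_h = (510·0.807 + 130·0.300 + 390·0.833)/1030 = 0.75285
V̂(p̂_st) = Σ W_h² p̂_h(1−p̂_h)/(n_h−1):
  stratum Small: (510/1030)²·0.807·0.193/82 = 0.000465675
  stratum Medium: (130/1030)²·0.300·0.700/9 = 0.000371697
  stratum Large: (390/1030)²·0.833·0.167/11 = 0.00181311
V̂(p̂_st) = 0.00265048; SE = √V̂ = 0.0514828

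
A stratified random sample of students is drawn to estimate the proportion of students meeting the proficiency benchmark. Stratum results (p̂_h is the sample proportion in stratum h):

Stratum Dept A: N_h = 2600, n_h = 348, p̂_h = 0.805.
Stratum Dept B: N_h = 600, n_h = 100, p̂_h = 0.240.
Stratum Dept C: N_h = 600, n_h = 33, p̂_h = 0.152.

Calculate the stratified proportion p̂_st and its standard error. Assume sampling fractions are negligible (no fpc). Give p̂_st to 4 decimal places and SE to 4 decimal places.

p̂_st ≈ 0.6127, SE ≈ 0.0189

N = 3800; stratum weights W_h = N_h/N.
p̂_st = Σ W_h p̂_h = (2600·0.805 + 600·0.240 + 600·0.152)/3800 = 0.61268
V̂(p̂_st) = Σ W_h² p̂_h(1−p̂_h)/(n_h−1):
  stratum Dept A: (2600/3800)²·0.805·0.195/347 = 0.000211778
  stratum Dept B: (600/3800)²·0.240·0.760/99 = 4.5933e-05
  stratum Dept C: (600/3800)²·0.152·0.848/32 = 0.000100421
V̂(p̂_st) = 0.000358132; SE = √V̂ = 0.0189244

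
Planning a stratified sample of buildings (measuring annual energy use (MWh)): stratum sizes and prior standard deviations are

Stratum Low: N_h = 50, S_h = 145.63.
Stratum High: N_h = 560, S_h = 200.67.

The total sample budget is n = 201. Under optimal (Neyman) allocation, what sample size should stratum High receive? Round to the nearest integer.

Neyman allocation: n_h = n · N_h S_h / Σ N_i S_i, with n = 201.
  stratum Low: N_h·S_h = 50·145.63 = 7281.50
  stratum High: N_h·S_h = 560·200.67 = 112375.20
Σ N_h S_h = 119656.70
n for stratum High = 201·112375.20/119656.70 = 188.768 → 189

189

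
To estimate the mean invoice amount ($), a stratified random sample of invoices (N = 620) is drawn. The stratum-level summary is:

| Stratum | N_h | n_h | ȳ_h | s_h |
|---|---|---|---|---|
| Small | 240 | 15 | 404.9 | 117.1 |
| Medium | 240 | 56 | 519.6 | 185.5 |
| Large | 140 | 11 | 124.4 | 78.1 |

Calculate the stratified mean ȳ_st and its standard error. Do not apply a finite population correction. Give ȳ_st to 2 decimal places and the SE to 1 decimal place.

ȳ_st = Σ W_h ȳ_h = (240·404.9 + 240·519.6 + 140·124.4)/620 = 385.96129
V̂(ȳ_st) = Σ W_h² s_h²/n_h, with W_h = N_h/N and N = 620:
  stratum Small: (240/620)²·117.1²/15 = 136.981
  stratum Medium: (240/620)²·185.5²/56 = 92.0744
  stratum Large: (140/620)²·78.1²/11 = 28.2737
V̂(ȳ_st) = 257.329
SE(ȳ_st) = √257.329 = 16.0415

ȳ_st ≈ 385.96, SE ≈ 16.0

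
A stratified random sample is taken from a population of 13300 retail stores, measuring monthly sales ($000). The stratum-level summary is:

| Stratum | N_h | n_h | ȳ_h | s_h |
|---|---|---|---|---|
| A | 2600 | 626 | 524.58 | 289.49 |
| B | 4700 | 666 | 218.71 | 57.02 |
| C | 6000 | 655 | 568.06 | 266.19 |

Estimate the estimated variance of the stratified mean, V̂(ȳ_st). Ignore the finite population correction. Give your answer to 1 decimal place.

V̂(ȳ_st) ≈ 27.7

V̂(ȳ_st) = Σ W_h² s_h²/n_h, with W_h = N_h/N and N = 13300:
  stratum A: (2600/13300)²·289.49²/626 = 5.11607
  stratum B: (4700/13300)²·57.02²/666 = 0.609639
  stratum C: (6000/13300)²·266.19²/655 = 22.0162
V̂(ȳ_st) = 27.7419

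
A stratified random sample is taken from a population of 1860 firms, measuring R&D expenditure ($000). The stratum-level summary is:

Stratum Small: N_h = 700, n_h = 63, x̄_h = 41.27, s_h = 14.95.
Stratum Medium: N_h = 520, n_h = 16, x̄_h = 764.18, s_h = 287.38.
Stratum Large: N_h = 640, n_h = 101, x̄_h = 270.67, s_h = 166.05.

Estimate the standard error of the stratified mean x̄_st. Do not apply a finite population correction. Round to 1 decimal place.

SE(x̄_st) ≈ 20.9

V̂(x̄_st) = Σ W_h² s_h²/n_h, with W_h = N_h/N and N = 1860:
  stratum Small: (700/1860)²·14.95²/63 = 0.502472
  stratum Medium: (520/1860)²·287.38²/16 = 403.435
  stratum Large: (640/1860)²·166.05²/101 = 32.3214
V̂(x̄_st) = 436.259
SE(x̄_st) = √436.259 = 20.8868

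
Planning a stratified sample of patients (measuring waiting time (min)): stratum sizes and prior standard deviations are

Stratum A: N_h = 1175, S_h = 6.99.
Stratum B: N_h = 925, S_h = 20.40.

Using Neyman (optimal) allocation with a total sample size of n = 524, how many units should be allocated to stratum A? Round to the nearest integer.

159

Neyman allocation: n_h = n · N_h S_h / Σ N_i S_i, with n = 524.
  stratum A: N_h·S_h = 1175·6.99 = 8213.25
  stratum B: N_h·S_h = 925·20.40 = 18870.00
Σ N_h S_h = 27083.25
n for stratum A = 524·8213.25/27083.25 = 158.908 → 159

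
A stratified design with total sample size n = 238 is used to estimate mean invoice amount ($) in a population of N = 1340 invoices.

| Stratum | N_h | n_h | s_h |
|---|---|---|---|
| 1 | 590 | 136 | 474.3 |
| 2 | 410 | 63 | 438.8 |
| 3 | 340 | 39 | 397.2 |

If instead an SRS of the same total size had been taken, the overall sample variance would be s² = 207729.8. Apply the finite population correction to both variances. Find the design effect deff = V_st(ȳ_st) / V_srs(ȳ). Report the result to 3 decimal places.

deff ≈ 1.002

V̂(ȳ_st) = Σ W_h² (1 − n_h/N_h) s_h²/n_h, with W_h = N_h/N and N = 1340:
  stratum 1: (590/1340)²·(1 − 136/590)·474.3²/136 = 246.755
  stratum 2: (410/1340)²·(1 − 63/410)·438.8²/63 = 242.157
  stratum 3: (340/1340)²·(1 − 39/340)·397.2²/39 = 230.563
V_st = 719.475
V_srs = (1 − 238/1340)·207729.8/238 = 717.792
deff = V_st / V_srs = 719.475/717.792 = 1.0023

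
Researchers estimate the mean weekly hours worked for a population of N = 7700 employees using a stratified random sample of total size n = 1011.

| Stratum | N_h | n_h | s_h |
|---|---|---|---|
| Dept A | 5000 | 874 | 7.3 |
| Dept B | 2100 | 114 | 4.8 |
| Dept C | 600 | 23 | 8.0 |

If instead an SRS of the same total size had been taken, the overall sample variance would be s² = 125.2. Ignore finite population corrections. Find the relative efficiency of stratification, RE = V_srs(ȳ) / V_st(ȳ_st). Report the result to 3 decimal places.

RE ≈ 2.149

V̂(ȳ_st) = Σ W_h² s_h²/n_h, with W_h = N_h/N and N = 7700:
  stratum Dept A: (5000/7700)²·7.3²/874 = 0.0257095
  stratum Dept B: (2100/7700)²·4.8²/114 = 0.0150326
  stratum Dept C: (600/7700)²·8.0²/23 = 0.0168956
V_st = 0.0576377
V_srs = s²/n = 125.2/1011 = 0.123838
Relative efficiency = V_srs / V_st = 0.123838/0.0576377 = 2.1486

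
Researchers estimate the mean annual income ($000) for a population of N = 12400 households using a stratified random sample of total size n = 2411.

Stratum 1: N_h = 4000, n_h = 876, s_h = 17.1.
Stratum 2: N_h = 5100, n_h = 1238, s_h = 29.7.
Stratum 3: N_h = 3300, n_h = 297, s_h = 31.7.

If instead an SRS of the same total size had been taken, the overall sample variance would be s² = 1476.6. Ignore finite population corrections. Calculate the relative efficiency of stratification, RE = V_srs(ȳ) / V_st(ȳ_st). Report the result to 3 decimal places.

V̂(ȳ_st) = Σ W_h² s_h²/n_h, with W_h = N_h/N and N = 12400:
  stratum 1: (4000/12400)²·17.1²/876 = 0.0347348
  stratum 2: (5100/12400)²·29.7²/1238 = 0.120528
  stratum 3: (3300/12400)²·31.7²/297 = 0.239633
V_st = 0.394896
V_srs = s²/n = 1476.6/2411 = 0.612443
Relative efficiency = V_srs / V_st = 0.612443/0.394896 = 1.5509

RE ≈ 1.551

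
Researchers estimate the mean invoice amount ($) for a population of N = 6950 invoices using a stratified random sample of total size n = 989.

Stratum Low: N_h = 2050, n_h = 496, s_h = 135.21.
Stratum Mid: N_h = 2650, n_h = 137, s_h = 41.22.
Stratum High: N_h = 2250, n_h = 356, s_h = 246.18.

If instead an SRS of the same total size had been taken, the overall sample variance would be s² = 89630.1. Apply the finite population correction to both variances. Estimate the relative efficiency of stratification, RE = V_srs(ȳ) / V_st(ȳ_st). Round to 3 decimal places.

V̂(ȳ_st) = Σ W_h² (1 − n_h/N_h) s_h²/n_h, with W_h = N_h/N and N = 6950:
  stratum Low: (2050/6950)²·(1 − 496/2050)·135.21²/496 = 2.43092
  stratum Mid: (2650/6950)²·(1 − 137/2650)·41.22²/137 = 1.70987
  stratum High: (2250/6950)²·(1 − 356/2250)·246.18²/356 = 15.0193
V_st = 19.1601
V_srs = (1 − 989/6950)·89630.1/989 = 77.7306
Relative efficiency = V_srs / V_st = 77.7306/19.1601 = 4.0569

RE ≈ 4.057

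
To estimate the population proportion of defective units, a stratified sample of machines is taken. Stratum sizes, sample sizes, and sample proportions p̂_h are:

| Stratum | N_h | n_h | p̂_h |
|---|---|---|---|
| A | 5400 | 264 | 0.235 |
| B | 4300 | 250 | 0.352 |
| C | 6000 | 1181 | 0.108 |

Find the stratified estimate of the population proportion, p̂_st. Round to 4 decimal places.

p̂_st ≈ 0.2185

N = 15700; stratum weights W_h = N_h/N.
p̂_st = Σ W_h p̂_h = (5400·0.235 + 4300·0.352 + 6000·0.108)/15700 = 0.21851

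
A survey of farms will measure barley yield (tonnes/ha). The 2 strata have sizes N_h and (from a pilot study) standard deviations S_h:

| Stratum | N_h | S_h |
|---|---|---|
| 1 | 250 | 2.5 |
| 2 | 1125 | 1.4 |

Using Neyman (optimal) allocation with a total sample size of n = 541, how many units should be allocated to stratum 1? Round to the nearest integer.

154

Neyman allocation: n_h = n · N_h S_h / Σ N_i S_i, with n = 541.
  stratum 1: N_h·S_h = 250·2.5 = 625.00
  stratum 2: N_h·S_h = 1125·1.4 = 1575.00
Σ N_h S_h = 2200.00
n for stratum 1 = 541·625.00/2200.00 = 153.693 → 154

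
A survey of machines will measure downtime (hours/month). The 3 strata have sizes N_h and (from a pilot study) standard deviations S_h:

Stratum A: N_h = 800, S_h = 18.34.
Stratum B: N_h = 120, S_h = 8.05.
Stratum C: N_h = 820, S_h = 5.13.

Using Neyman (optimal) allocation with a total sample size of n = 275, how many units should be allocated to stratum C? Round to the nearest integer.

Neyman allocation: n_h = n · N_h S_h / Σ N_i S_i, with n = 275.
  stratum A: N_h·S_h = 800·18.34 = 14672.00
  stratum B: N_h·S_h = 120·8.05 = 966.00
  stratum C: N_h·S_h = 820·5.13 = 4206.60
Σ N_h S_h = 19844.60
n for stratum C = 275·4206.60/19844.60 = 58.294 → 58

58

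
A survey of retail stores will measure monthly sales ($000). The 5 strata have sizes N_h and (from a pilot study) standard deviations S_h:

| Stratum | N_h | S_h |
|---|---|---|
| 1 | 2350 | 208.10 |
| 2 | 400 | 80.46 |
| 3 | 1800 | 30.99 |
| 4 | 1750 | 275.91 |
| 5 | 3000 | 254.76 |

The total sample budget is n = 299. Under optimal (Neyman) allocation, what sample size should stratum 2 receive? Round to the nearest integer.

Neyman allocation: n_h = n · N_h S_h / Σ N_i S_i, with n = 299.
  stratum 1: N_h·S_h = 2350·208.10 = 489035.00
  stratum 2: N_h·S_h = 400·80.46 = 32184.00
  stratum 3: N_h·S_h = 1800·30.99 = 55782.00
  stratum 4: N_h·S_h = 1750·275.91 = 482842.50
  stratum 5: N_h·S_h = 3000·254.76 = 764280.00
Σ N_h S_h = 1824123.50
n for stratum 2 = 299·32184.00/1824123.50 = 5.275 → 5

5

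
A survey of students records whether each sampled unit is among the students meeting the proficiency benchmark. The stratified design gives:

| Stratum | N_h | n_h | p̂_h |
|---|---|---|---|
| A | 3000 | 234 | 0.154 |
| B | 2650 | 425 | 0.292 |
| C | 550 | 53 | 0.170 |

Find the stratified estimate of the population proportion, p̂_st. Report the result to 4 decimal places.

N = 6200; stratum weights W_h = N_h/N.
p̂_st = Σ W_h p̂_h = (3000·0.154 + 2650·0.292 + 550·0.170)/6200 = 0.21440

p̂_st ≈ 0.2144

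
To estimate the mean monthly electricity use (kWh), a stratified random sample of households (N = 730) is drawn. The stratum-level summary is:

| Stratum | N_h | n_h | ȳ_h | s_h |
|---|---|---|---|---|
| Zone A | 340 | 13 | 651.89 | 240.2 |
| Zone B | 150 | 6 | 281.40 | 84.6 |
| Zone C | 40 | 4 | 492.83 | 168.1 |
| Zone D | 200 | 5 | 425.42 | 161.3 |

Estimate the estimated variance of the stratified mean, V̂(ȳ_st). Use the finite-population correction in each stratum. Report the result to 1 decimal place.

V̂(ȳ_st) ≈ 1374.2

V̂(ȳ_st) = Σ W_h² (1 − n_h/N_h) s_h²/n_h, with W_h = N_h/N and N = 730:
  stratum Zone A: (340/730)²·(1 − 13/340)·240.2²/13 = 925.942
  stratum Zone B: (150/730)²·(1 − 6/150)·84.6²/6 = 48.3501
  stratum Zone C: (40/730)²·(1 − 4/40)·168.1²/4 = 19.0894
  stratum Zone D: (200/730)²·(1 − 5/200)·161.3²/5 = 380.818
V̂(ȳ_st) = 1374.2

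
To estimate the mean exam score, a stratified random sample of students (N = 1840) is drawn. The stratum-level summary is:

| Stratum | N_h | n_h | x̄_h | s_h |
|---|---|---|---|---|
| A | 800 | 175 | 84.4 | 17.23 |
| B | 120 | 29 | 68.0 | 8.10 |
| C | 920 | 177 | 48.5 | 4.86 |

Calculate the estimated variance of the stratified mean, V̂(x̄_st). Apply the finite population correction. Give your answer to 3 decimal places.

V̂(x̄_st) = Σ W_h² (1 − n_h/N_h) s_h²/n_h, with W_h = N_h/N and N = 1840:
  stratum A: (800/1840)²·(1 − 175/800)·17.23²/175 = 0.250534
  stratum B: (120/1840)²·(1 − 29/120)·8.10²/29 = 0.00729725
  stratum C: (920/1840)²·(1 − 177/920)·4.86²/177 = 0.0269426
V̂(x̄_st) = 0.284774

V̂(x̄_st) ≈ 0.285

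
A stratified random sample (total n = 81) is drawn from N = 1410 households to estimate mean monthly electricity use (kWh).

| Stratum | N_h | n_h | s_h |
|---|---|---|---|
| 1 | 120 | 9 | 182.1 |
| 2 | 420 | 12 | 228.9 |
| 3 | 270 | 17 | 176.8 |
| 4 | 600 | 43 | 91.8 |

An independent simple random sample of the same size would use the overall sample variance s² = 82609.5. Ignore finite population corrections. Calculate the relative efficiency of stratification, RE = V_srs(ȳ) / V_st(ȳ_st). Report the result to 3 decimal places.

V̂(ȳ_st) = Σ W_h² s_h²/n_h, with W_h = N_h/N and N = 1410:
  stratum 1: (120/1410)²·182.1²/9 = 26.6871
  stratum 2: (420/1410)²·228.9²/12 = 387.41
  stratum 3: (270/1410)²·176.8²/17 = 67.4225
  stratum 4: (600/1410)²·91.8²/43 = 35.488
V_st = 517.007
V_srs = s²/n = 82609.5/81 = 1019.87
Relative efficiency = V_srs / V_st = 1019.87/517.007 = 1.9726

RE ≈ 1.973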